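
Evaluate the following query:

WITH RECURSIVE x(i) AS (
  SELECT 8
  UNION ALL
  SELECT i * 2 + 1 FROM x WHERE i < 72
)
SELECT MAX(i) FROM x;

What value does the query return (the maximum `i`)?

143

Base: i=8.
Iteration 1: 8 < 72 holds -> i = 8 * 2 + 1 = 17.
Iteration 2: 17 < 72 holds -> i = 17 * 2 + 1 = 35.
Iteration 3: 35 < 72 holds -> i = 35 * 2 + 1 = 71.
Iteration 4: 71 < 72 holds -> i = 71 * 2 + 1 = 143.
Iteration 5: 143 < 72 fails; recursion stops.
i values: 8, 17, 35, 71, 143; the maximum is 143.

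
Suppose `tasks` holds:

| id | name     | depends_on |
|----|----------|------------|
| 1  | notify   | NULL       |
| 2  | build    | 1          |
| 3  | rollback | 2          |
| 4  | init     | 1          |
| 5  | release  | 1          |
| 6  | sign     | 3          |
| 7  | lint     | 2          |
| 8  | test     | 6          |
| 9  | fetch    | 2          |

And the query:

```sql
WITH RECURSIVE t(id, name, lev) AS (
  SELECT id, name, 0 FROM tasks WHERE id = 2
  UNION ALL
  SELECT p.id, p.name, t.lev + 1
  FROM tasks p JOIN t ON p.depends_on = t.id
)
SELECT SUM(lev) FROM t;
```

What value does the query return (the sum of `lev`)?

8

Base: id=2 (build) at lev 0.
Iteration 1: rows with depends_on in {2} -> rollback (id 3, lev 1), lint (id 7, lev 1), fetch (id 9, lev 1).
Iteration 2: rows with depends_on in {3,7,9} -> sign (id 6, lev 2).
Iteration 3: rows with depends_on in {6} -> test (id 8, lev 3).
Iteration 4: no rows with depends_on in {8}; recursion stops.
SUM(lev) = 0 + 1 + 1 + 1 + 2 + 3 = 8.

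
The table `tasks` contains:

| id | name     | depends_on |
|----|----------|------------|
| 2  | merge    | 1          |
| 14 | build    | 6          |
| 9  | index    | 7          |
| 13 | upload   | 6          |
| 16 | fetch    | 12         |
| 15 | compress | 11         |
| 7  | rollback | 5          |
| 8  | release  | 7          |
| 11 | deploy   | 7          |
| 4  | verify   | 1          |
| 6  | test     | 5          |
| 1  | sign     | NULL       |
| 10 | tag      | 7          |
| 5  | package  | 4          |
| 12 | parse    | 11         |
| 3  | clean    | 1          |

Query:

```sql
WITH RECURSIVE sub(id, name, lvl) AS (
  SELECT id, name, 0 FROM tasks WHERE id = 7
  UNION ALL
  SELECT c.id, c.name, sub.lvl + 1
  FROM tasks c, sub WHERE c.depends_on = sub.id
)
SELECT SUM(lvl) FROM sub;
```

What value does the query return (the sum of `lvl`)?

11

Base: id=7 (rollback) at lvl 0.
Iteration 1: rows with depends_on in {7} -> release (id 8, lvl 1), index (id 9, lvl 1), tag (id 10, lvl 1), deploy (id 11, lvl 1).
Iteration 2: rows with depends_on in {8,9,10,11} -> parse (id 12, lvl 2), compress (id 15, lvl 2).
Iteration 3: rows with depends_on in {12,15} -> fetch (id 16, lvl 3).
Iteration 4: no rows with depends_on in {16}; recursion stops.
SUM(lvl) = 0 + 1 + 1 + 1 + 1 + 2 + 2 + 3 = 11.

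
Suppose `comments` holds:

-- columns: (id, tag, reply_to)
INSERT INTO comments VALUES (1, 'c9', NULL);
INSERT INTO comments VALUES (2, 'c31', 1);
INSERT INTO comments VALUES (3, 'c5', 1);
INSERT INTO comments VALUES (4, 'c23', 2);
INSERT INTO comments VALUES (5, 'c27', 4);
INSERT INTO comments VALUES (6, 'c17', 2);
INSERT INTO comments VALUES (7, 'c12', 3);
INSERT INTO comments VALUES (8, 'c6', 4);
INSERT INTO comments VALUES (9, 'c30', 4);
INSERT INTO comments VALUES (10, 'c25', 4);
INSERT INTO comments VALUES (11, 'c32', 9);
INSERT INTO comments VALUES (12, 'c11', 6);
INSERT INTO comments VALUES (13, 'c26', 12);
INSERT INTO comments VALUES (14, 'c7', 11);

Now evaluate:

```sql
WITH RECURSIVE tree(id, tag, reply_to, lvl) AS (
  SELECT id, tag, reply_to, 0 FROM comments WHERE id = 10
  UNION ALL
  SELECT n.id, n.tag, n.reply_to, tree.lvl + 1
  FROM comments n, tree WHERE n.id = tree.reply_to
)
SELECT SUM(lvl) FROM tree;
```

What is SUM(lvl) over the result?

Base: id=10 (c25), reply_to=4, lvl 0.
Iteration 1: join on id=4 -> c23 (id 4, reply_to=2, lvl 1).
Iteration 2: join on id=2 -> c31 (id 2, reply_to=1, lvl 2).
Iteration 3: join on id=1 -> c9 (id 1, reply_to=NULL, lvl 3).
Iteration 4: reply_to is NULL; no match; recursion stops.
SUM(lvl) = 0 + 1 + 2 + 3 = 6.

6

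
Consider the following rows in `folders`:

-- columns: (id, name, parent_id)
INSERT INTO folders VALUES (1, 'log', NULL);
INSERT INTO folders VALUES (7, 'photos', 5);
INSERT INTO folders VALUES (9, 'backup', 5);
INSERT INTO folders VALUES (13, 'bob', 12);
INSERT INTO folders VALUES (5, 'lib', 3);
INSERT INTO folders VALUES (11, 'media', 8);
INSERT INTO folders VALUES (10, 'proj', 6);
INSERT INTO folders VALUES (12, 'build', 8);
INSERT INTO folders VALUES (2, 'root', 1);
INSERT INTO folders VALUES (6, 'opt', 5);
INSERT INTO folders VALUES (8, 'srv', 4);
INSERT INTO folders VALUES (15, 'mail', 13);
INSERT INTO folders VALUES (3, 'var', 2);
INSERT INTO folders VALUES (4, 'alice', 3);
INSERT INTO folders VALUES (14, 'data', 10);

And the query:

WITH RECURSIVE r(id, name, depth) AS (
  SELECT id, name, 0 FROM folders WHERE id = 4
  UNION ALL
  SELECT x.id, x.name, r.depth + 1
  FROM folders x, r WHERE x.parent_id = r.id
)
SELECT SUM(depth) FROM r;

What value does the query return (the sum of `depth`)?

Base: id=4 (alice) at depth 0.
Iteration 1: rows with parent_id in {4} -> srv (id 8, depth 1).
Iteration 2: rows with parent_id in {8} -> media (id 11, depth 2), build (id 12, depth 2).
Iteration 3: rows with parent_id in {11,12} -> bob (id 13, depth 3).
Iteration 4: rows with parent_id in {13} -> mail (id 15, depth 4).
Iteration 5: no rows with parent_id in {15}; recursion stops.
SUM(depth) = 0 + 1 + 2 + 2 + 3 + 4 = 12.

12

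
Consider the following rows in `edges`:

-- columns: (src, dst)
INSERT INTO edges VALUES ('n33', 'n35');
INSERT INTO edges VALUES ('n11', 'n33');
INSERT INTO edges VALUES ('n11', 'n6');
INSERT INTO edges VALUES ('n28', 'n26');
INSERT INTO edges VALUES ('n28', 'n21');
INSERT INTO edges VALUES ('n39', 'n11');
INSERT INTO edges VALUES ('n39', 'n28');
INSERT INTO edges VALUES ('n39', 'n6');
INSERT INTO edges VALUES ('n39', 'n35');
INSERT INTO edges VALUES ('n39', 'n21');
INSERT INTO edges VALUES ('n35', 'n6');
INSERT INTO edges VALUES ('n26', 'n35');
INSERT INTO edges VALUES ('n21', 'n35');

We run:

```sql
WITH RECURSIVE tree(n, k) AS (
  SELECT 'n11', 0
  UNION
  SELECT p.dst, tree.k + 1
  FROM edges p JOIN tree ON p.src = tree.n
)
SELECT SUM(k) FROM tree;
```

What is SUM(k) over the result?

7

Base: (n11, k=0).
Iteration 1: edges from {n11} -> (n33, k=1), (n6, k=1).
Iteration 2: edges from {n33,n6} -> (n35, k=2).
Iteration 3: edges from {n35} -> (n6, k=3).
Iteration 4: no outgoing edges from {n6}; recursion stops.
SUM(k) = 0 + 1 + 1 + 2 + 3 = 7.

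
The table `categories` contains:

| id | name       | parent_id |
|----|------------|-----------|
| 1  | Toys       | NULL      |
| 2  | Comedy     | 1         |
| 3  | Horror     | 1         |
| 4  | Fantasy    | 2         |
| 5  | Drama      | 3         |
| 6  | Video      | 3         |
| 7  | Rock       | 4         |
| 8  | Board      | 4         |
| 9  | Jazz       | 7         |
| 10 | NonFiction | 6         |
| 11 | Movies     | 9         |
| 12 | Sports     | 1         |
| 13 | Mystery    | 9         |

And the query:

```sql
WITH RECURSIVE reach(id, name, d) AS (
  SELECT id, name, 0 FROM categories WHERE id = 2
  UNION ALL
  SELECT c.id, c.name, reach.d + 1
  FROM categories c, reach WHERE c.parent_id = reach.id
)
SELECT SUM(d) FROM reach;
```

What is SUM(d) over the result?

16

Base: id=2 (Comedy) at d 0.
Iteration 1: rows with parent_id in {2} -> Fantasy (id 4, d 1).
Iteration 2: rows with parent_id in {4} -> Rock (id 7, d 2), Board (id 8, d 2).
Iteration 3: rows with parent_id in {7,8} -> Jazz (id 9, d 3).
Iteration 4: rows with parent_id in {9} -> Movies (id 11, d 4), Mystery (id 13, d 4).
Iteration 5: no rows with parent_id in {11,13}; recursion stops.
SUM(d) = 0 + 1 + 2 + 2 + 3 + 4 + 4 = 16.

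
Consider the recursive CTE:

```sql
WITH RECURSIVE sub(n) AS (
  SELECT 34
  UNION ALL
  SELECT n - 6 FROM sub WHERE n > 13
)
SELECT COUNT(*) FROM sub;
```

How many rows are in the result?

Base: n=34.
Iteration 1: 34 > 13 holds -> n = 34 - 6 = 28.
Iteration 2: 28 > 13 holds -> n = 28 - 6 = 22.
Iteration 3: 22 > 13 holds -> n = 22 - 6 = 16.
Iteration 4: 16 > 13 holds -> n = 16 - 6 = 10.
Iteration 5: 10 > 13 fails; recursion stops.
Total rows emitted: 5.

5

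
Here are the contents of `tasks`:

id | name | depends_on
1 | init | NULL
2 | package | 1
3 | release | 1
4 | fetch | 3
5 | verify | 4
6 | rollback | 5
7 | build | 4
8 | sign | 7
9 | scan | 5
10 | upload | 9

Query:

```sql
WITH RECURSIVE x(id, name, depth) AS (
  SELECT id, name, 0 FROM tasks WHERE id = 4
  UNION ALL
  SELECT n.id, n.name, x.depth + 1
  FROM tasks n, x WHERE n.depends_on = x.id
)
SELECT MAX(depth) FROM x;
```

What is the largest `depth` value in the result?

Base: id=4 (fetch) at depth 0.
Iteration 1: rows with depends_on in {4} -> verify (id 5, depth 1), build (id 7, depth 1).
Iteration 2: rows with depends_on in {5,7} -> rollback (id 6, depth 2), sign (id 8, depth 2), scan (id 9, depth 2).
Iteration 3: rows with depends_on in {6,8,9} -> upload (id 10, depth 3).
Iteration 4: no rows with depends_on in {10}; recursion stops.
depth values: 0, 1, 1, 2, 2, 2, 3; the maximum is 3.

3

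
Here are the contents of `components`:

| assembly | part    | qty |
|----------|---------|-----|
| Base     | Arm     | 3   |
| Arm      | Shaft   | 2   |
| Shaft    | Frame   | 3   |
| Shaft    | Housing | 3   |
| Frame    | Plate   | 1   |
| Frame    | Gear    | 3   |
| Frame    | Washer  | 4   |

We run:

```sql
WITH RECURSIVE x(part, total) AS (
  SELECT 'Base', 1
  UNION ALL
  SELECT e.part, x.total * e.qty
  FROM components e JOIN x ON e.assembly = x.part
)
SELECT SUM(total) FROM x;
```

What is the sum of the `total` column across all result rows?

190

Base: (Base, total=1).
Iteration 1: components of {Base} -> Arm = 1*3 = 3.
Iteration 2: components of {Arm} -> Shaft = 3*2 = 6.
Iteration 3: components of {Shaft} -> Frame = 6*3 = 18, Housing = 6*3 = 18.
Iteration 4: components of {Frame,Housing} -> Gear = 18*3 = 54, Plate = 18*1 = 18, Washer = 18*4 = 72.
Iteration 5: no further components; recursion stops.
SUM(total) = 1 + 3 + 6 + 18 + 18 + 18 + 54 + 72 = 190.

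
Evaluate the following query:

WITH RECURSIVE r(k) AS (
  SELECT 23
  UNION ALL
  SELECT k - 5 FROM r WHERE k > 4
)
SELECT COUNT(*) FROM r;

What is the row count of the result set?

5

Base: k=23.
Iteration 1: 23 > 4 holds -> k = 23 - 5 = 18.
Iteration 2: 18 > 4 holds -> k = 18 - 5 = 13.
Iteration 3: 13 > 4 holds -> k = 13 - 5 = 8.
Iteration 4: 8 > 4 holds -> k = 8 - 5 = 3.
Iteration 5: 3 > 4 fails; recursion stops.
Total rows emitted: 5.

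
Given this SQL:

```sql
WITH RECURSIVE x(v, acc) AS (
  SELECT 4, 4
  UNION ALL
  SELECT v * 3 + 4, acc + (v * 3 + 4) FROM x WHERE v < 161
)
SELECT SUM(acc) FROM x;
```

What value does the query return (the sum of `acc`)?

1044

Base: v=4, acc=4.
Iteration 1: 4 < 161 holds -> v = 4 * 3 + 4 = 16, acc = 4 + 16 = 20.
Iteration 2: 16 < 161 holds -> v = 16 * 3 + 4 = 52, acc = 20 + 52 = 72.
Iteration 3: 52 < 161 holds -> v = 52 * 3 + 4 = 160, acc = 72 + 160 = 232.
Iteration 4: 160 < 161 holds -> v = 160 * 3 + 4 = 484, acc = 232 + 484 = 716.
Iteration 5: 484 < 161 fails; recursion stops.
SUM(acc) = 4 + 20 + 72 + 232 + 716 = 1044.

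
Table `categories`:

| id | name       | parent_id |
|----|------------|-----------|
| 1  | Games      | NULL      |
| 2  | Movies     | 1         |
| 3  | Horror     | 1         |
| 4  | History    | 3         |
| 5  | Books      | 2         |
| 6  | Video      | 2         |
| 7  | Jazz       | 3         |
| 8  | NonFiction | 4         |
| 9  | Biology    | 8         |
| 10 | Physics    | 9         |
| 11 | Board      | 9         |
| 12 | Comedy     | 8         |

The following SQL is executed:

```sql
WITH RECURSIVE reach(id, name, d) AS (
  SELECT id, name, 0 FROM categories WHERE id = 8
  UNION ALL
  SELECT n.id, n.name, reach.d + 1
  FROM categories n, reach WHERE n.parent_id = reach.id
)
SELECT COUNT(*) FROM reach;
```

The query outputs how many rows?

5

Base: id=8 (NonFiction) at d 0.
Iteration 1: rows with parent_id in {8} -> Biology (id 9, d 1), Comedy (id 12, d 1).
Iteration 2: rows with parent_id in {9,12} -> Physics (id 10, d 2), Board (id 11, d 2).
Iteration 3: no rows with parent_id in {10,11}; recursion stops.
Total rows emitted: 5.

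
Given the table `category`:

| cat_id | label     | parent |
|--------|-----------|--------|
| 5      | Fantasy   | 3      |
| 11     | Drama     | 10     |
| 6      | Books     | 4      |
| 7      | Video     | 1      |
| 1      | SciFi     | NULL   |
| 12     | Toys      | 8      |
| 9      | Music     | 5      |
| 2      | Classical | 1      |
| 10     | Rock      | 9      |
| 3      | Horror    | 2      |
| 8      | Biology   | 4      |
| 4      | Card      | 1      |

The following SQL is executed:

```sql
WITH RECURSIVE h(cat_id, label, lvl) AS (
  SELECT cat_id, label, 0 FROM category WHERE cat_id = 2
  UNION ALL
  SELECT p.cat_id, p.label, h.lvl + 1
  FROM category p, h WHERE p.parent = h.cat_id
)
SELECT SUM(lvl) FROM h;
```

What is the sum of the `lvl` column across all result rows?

Base: cat_id=2 (Classical) at lvl 0.
Iteration 1: rows with parent in {2} -> Horror (id 3, lvl 1).
Iteration 2: rows with parent in {3} -> Fantasy (id 5, lvl 2).
Iteration 3: rows with parent in {5} -> Music (id 9, lvl 3).
Iteration 4: rows with parent in {9} -> Rock (id 10, lvl 4).
Iteration 5: rows with parent in {10} -> Drama (id 11, lvl 5).
Iteration 6: no rows with parent in {11}; recursion stops.
SUM(lvl) = 0 + 1 + 2 + 3 + 4 + 5 = 15.

15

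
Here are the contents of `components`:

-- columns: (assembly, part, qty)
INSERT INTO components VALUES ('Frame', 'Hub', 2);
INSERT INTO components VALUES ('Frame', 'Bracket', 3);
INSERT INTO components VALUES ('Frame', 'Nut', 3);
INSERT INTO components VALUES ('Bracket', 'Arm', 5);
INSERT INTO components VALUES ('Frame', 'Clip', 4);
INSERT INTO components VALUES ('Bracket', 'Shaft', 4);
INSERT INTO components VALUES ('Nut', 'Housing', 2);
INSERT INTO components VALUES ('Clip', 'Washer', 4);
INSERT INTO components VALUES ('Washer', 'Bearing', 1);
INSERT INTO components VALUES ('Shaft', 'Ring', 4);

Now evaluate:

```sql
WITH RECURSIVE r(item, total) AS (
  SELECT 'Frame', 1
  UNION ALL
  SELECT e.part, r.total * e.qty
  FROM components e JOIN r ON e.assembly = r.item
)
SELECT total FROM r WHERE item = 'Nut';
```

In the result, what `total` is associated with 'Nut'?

Base: (Frame, total=1).
Iteration 1: components of {Frame} -> Bracket = 1*3 = 3, Clip = 1*4 = 4, Hub = 1*2 = 2, Nut = 1*3 = 3.
Iteration 2: components of {Bracket,Clip,Hub,Nut} -> Arm = 3*5 = 15, Housing = 3*2 = 6, Shaft = 3*4 = 12, Washer = 4*4 = 16.
Iteration 3: components of {Arm,Housing,Shaft,Washer} -> Bearing = 16*1 = 16, Ring = 12*4 = 48.
Iteration 4: no further components; recursion stops.

3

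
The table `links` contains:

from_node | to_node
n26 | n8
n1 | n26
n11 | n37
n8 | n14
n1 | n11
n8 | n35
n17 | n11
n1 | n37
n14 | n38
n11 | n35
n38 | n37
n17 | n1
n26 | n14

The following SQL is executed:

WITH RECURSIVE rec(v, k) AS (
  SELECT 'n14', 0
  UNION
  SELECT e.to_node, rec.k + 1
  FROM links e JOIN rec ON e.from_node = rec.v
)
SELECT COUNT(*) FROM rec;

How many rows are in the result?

Base: (n14, k=0).
Iteration 1: edges from {n14} -> (n38, k=1).
Iteration 2: edges from {n38} -> (n37, k=2).
Iteration 3: no outgoing edges from {n37}; recursion stops.
Total rows emitted: 3.

3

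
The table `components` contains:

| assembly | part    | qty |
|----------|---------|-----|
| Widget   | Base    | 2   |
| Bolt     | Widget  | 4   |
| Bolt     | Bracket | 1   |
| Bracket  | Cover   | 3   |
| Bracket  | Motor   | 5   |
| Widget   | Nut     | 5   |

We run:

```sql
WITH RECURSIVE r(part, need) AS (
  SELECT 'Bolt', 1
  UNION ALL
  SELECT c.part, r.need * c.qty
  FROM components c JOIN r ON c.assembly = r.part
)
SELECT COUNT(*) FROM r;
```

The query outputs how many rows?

Base: (Bolt, need=1).
Iteration 1: components of {Bolt} -> Bracket = 1*1 = 1, Widget = 1*4 = 4.
Iteration 2: components of {Bracket,Widget} -> Base = 4*2 = 8, Cover = 1*3 = 3, Motor = 1*5 = 5, Nut = 4*5 = 20.
Iteration 3: no further components; recursion stops.
Total rows emitted: 7.

7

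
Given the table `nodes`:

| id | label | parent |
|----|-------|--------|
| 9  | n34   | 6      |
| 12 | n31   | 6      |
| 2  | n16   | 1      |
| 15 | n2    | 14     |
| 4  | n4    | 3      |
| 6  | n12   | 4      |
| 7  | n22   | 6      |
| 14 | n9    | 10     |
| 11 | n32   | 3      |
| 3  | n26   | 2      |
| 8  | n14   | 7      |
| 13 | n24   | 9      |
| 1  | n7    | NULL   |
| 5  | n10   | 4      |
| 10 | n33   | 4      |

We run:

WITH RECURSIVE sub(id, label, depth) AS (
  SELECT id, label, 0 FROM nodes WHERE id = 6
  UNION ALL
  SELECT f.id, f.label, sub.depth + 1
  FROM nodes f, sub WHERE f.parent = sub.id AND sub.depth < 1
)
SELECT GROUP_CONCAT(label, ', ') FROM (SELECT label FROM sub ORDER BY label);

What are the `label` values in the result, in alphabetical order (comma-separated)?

Base: id=6 (n12) at depth 0.
Iteration 1: rows with parent in {6} -> n22 (id 7, depth 1), n34 (id 9, depth 1), n31 (id 12, depth 1).
Iteration 2: depth < 1 fails for all current rows; recursion stops.

n12, n22, n31, n34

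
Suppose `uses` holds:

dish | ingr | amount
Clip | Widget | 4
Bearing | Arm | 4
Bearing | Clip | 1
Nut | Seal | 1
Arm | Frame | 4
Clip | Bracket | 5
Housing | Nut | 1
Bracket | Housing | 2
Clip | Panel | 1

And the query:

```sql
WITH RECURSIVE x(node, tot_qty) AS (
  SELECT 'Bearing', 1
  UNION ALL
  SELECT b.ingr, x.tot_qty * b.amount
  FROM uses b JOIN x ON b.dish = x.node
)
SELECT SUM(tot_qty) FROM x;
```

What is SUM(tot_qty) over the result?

62

Base: (Bearing, tot_qty=1).
Iteration 1: components of {Bearing} -> Arm = 1*4 = 4, Clip = 1*1 = 1.
Iteration 2: components of {Arm,Clip} -> Bracket = 1*5 = 5, Frame = 4*4 = 16, Panel = 1*1 = 1, Widget = 1*4 = 4.
Iteration 3: components of {Bracket,Frame,Panel,Widget} -> Housing = 5*2 = 10.
Iteration 4: components of {Housing} -> Nut = 10*1 = 10.
Iteration 5: components of {Nut} -> Seal = 10*1 = 10.
Iteration 6: no further components; recursion stops.
SUM(tot_qty) = 1 + 1 + 4 + 4 + 5 + 1 + 16 + 10 + 10 + 10 = 62.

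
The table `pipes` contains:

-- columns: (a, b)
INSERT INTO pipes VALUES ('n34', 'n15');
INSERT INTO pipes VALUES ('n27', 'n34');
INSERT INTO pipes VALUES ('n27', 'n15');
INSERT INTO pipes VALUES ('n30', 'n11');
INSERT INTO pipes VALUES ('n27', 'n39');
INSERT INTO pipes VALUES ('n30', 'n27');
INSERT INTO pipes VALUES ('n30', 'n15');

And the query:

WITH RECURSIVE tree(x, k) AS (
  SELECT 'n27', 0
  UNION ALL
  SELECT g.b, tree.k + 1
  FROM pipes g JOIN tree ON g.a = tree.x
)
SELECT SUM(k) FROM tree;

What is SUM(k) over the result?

Base: (n27, k=0).
Iteration 1: edges from {n27} -> (n15, k=1), (n34, k=1), (n39, k=1).
Iteration 2: edges from {n15,n34,n39} -> (n15, k=2).
Iteration 3: no outgoing edges from {n15}; recursion stops.
SUM(k) = 0 + 1 + 1 + 1 + 2 = 5.

5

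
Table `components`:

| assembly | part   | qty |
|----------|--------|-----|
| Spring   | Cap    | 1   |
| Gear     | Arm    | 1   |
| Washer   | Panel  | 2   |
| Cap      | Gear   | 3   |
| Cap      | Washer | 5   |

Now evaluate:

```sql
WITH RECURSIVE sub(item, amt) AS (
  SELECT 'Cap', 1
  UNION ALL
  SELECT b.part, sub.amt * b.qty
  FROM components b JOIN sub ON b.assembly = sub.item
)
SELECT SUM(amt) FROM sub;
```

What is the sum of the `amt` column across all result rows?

22

Base: (Cap, amt=1).
Iteration 1: components of {Cap} -> Gear = 1*3 = 3, Washer = 1*5 = 5.
Iteration 2: components of {Gear,Washer} -> Arm = 3*1 = 3, Panel = 5*2 = 10.
Iteration 3: no further components; recursion stops.
SUM(amt) = 1 + 5 + 3 + 10 + 3 = 22.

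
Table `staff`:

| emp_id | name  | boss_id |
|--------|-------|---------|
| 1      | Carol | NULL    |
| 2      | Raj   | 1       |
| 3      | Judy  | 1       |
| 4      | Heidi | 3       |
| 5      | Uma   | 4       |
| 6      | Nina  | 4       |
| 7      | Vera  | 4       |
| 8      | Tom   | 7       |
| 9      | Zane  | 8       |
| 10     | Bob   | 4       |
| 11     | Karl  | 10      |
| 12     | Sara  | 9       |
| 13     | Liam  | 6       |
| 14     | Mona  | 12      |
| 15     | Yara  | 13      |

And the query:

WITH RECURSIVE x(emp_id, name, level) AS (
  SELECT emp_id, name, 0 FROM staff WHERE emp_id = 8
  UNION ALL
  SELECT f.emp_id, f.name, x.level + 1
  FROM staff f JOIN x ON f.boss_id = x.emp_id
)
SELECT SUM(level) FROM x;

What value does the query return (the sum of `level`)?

6

Base: emp_id=8 (Tom) at level 0.
Iteration 1: rows with boss_id in {8} -> Zane (id 9, level 1).
Iteration 2: rows with boss_id in {9} -> Sara (id 12, level 2).
Iteration 3: rows with boss_id in {12} -> Mona (id 14, level 3).
Iteration 4: no rows with boss_id in {14}; recursion stops.
SUM(level) = 0 + 1 + 2 + 3 = 6.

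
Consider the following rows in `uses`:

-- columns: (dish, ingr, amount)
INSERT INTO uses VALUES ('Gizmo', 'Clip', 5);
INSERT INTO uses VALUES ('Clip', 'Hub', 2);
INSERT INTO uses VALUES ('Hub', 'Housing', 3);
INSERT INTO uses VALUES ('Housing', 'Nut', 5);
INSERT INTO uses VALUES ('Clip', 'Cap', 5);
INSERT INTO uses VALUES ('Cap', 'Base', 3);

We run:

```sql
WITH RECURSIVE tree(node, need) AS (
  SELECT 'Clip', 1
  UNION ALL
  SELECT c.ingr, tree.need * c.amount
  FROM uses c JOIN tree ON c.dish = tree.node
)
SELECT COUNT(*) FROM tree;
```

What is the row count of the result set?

Base: (Clip, need=1).
Iteration 1: components of {Clip} -> Cap = 1*5 = 5, Hub = 1*2 = 2.
Iteration 2: components of {Cap,Hub} -> Base = 5*3 = 15, Housing = 2*3 = 6.
Iteration 3: components of {Base,Housing} -> Nut = 6*5 = 30.
Iteration 4: no further components; recursion stops.
Total rows emitted: 6.

6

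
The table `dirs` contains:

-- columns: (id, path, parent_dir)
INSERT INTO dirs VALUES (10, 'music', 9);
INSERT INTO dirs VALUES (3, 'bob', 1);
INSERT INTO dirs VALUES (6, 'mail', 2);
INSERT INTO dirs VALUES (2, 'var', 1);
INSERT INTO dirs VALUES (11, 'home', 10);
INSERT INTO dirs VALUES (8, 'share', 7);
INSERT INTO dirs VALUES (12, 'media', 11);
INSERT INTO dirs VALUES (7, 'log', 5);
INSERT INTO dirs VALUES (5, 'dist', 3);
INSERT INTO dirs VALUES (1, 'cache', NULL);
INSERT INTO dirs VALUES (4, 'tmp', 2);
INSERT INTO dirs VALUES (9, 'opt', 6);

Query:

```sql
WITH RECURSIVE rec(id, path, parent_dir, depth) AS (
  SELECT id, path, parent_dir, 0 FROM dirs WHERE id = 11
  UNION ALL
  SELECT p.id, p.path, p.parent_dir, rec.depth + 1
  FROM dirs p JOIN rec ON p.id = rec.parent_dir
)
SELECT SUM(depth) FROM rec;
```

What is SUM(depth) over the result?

15

Base: id=11 (home), parent_dir=10, depth 0.
Iteration 1: join on id=10 -> music (id 10, parent_dir=9, depth 1).
Iteration 2: join on id=9 -> opt (id 9, parent_dir=6, depth 2).
Iteration 3: join on id=6 -> mail (id 6, parent_dir=2, depth 3).
Iteration 4: join on id=2 -> var (id 2, parent_dir=1, depth 4).
Iteration 5: join on id=1 -> cache (id 1, parent_dir=NULL, depth 5).
Iteration 6: parent_dir is NULL; no match; recursion stops.
SUM(depth) = 0 + 1 + 2 + 3 + 4 + 5 = 15.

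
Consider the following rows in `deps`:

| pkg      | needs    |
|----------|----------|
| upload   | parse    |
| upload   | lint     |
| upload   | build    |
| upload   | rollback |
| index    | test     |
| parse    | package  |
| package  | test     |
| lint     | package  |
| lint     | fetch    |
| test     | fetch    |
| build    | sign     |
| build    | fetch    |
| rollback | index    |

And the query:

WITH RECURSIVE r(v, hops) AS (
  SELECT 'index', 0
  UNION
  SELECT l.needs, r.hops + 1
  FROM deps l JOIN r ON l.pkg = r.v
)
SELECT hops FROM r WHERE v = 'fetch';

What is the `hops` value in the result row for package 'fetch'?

2

Base: (index, hops=0).
Iteration 1: edges from {index} -> (test, hops=1).
Iteration 2: edges from {test} -> (fetch, hops=2).
Iteration 3: no outgoing edges from {fetch}; recursion stops.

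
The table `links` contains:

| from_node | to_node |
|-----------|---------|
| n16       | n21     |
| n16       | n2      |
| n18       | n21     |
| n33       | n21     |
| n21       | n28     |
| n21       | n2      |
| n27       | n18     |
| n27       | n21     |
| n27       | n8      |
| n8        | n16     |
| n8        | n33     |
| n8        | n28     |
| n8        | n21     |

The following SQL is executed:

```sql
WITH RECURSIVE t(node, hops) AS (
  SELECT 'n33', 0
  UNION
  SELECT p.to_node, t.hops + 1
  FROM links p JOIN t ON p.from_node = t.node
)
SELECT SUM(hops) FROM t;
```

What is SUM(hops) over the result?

5

Base: (n33, hops=0).
Iteration 1: edges from {n33} -> (n21, hops=1).
Iteration 2: edges from {n21} -> (n2, hops=2), (n28, hops=2).
Iteration 3: no outgoing edges from {n2,n28}; recursion stops.
SUM(hops) = 0 + 1 + 2 + 2 = 5.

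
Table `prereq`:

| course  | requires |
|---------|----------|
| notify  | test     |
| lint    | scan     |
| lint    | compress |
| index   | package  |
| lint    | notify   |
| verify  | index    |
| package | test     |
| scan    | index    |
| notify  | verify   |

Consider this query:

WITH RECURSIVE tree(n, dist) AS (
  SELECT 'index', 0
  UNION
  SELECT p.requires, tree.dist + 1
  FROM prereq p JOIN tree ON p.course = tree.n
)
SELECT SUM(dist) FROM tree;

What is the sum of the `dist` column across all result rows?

3

Base: (index, dist=0).
Iteration 1: edges from {index} -> (package, dist=1).
Iteration 2: edges from {package} -> (test, dist=2).
Iteration 3: no outgoing edges from {test}; recursion stops.
SUM(dist) = 0 + 1 + 2 = 3.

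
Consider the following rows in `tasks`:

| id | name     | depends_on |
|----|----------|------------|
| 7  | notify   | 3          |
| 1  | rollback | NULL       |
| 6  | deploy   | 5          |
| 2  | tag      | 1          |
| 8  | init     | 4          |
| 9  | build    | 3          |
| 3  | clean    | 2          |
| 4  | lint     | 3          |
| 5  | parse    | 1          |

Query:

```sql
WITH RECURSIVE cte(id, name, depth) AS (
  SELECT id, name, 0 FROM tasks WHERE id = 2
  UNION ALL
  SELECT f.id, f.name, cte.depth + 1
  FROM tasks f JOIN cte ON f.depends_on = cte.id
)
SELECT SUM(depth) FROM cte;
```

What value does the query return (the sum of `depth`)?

10

Base: id=2 (tag) at depth 0.
Iteration 1: rows with depends_on in {2} -> clean (id 3, depth 1).
Iteration 2: rows with depends_on in {3} -> lint (id 4, depth 2), notify (id 7, depth 2), build (id 9, depth 2).
Iteration 3: rows with depends_on in {4,7,9} -> init (id 8, depth 3).
Iteration 4: no rows with depends_on in {8}; recursion stops.
SUM(depth) = 0 + 1 + 2 + 2 + 2 + 3 = 10.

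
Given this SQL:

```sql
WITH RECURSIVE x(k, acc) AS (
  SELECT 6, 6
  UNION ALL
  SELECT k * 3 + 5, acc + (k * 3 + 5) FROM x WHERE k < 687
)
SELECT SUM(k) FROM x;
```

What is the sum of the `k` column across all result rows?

Base: k=6, acc=6.
Iteration 1: 6 < 687 holds -> k = 6 * 3 + 5 = 23, acc = 6 + 23 = 29.
Iteration 2: 23 < 687 holds -> k = 23 * 3 + 5 = 74, acc = 29 + 74 = 103.
Iteration 3: 74 < 687 holds -> k = 74 * 3 + 5 = 227, acc = 103 + 227 = 330.
Iteration 4: 227 < 687 holds -> k = 227 * 3 + 5 = 686, acc = 330 + 686 = 1016.
Iteration 5: 686 < 687 holds -> k = 686 * 3 + 5 = 2063, acc = 1016 + 2063 = 3079.
Iteration 6: 2063 < 687 fails; recursion stops.
SUM(k) = 6 + 23 + 74 + 227 + 686 + 2063 = 3079.

3079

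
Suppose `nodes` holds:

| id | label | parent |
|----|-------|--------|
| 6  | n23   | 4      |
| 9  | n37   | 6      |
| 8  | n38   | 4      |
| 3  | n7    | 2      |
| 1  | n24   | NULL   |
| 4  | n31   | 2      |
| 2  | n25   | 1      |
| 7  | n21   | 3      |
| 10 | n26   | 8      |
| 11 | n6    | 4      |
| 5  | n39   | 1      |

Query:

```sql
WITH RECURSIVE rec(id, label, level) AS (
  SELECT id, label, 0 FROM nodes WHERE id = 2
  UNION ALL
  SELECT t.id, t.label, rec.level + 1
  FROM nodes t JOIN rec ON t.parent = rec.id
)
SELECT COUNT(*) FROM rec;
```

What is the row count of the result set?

9

Base: id=2 (n25) at level 0.
Iteration 1: rows with parent in {2} -> n7 (id 3, level 1), n31 (id 4, level 1).
Iteration 2: rows with parent in {3,4} -> n23 (id 6, level 2), n21 (id 7, level 2), n38 (id 8, level 2), n6 (id 11, level 2).
Iteration 3: rows with parent in {6,7,8,11} -> n37 (id 9, level 3), n26 (id 10, level 3).
Iteration 4: no rows with parent in {9,10}; recursion stops.
Total rows emitted: 9.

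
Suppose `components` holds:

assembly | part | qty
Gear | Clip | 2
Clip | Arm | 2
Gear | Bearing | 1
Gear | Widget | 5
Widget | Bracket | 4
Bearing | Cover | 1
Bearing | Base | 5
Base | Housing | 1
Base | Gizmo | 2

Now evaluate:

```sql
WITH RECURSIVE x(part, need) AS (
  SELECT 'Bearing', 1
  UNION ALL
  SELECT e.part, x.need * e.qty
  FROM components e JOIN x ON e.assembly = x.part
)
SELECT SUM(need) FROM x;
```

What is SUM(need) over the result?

22

Base: (Bearing, need=1).
Iteration 1: components of {Bearing} -> Base = 1*5 = 5, Cover = 1*1 = 1.
Iteration 2: components of {Base,Cover} -> Gizmo = 5*2 = 10, Housing = 5*1 = 5.
Iteration 3: no further components; recursion stops.
SUM(need) = 1 + 1 + 5 + 5 + 10 = 22.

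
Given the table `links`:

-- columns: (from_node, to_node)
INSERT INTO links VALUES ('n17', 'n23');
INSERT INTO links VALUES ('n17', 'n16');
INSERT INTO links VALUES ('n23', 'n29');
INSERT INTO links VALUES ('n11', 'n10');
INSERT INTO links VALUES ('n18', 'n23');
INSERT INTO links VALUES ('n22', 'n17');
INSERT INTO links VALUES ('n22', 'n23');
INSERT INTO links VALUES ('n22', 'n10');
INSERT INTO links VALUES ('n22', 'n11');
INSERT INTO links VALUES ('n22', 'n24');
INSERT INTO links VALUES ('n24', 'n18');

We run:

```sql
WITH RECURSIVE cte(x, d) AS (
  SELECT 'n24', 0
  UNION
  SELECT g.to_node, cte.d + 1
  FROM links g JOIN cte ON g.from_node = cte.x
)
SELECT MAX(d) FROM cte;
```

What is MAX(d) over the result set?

Base: (n24, d=0).
Iteration 1: edges from {n24} -> (n18, d=1).
Iteration 2: edges from {n18} -> (n23, d=2).
Iteration 3: edges from {n23} -> (n29, d=3).
Iteration 4: no outgoing edges from {n29}; recursion stops.
d values: 0, 1, 2, 3; the maximum is 3.

3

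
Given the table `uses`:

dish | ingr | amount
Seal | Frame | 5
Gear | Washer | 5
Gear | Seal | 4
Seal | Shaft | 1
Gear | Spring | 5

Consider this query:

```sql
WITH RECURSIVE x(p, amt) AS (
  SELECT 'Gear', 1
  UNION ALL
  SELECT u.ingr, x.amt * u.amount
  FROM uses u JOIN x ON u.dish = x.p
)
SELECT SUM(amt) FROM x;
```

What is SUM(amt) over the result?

Base: (Gear, amt=1).
Iteration 1: components of {Gear} -> Seal = 1*4 = 4, Spring = 1*5 = 5, Washer = 1*5 = 5.
Iteration 2: components of {Seal,Spring,Washer} -> Frame = 4*5 = 20, Shaft = 4*1 = 4.
Iteration 3: no further components; recursion stops.
SUM(amt) = 1 + 4 + 5 + 5 + 20 + 4 = 39.

39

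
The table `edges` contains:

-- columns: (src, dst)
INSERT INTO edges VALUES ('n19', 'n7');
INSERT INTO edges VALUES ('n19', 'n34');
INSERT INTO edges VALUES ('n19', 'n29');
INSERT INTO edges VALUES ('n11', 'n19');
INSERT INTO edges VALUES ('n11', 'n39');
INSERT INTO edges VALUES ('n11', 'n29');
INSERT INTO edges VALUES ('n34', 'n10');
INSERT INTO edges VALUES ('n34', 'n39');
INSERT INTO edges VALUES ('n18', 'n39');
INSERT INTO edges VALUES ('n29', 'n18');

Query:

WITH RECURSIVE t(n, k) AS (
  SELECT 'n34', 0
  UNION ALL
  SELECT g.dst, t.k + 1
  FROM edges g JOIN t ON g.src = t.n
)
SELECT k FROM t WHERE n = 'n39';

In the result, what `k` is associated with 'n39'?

1

Base: (n34, k=0).
Iteration 1: edges from {n34} -> (n10, k=1), (n39, k=1).
Iteration 2: no outgoing edges from {n10,n39}; recursion stops.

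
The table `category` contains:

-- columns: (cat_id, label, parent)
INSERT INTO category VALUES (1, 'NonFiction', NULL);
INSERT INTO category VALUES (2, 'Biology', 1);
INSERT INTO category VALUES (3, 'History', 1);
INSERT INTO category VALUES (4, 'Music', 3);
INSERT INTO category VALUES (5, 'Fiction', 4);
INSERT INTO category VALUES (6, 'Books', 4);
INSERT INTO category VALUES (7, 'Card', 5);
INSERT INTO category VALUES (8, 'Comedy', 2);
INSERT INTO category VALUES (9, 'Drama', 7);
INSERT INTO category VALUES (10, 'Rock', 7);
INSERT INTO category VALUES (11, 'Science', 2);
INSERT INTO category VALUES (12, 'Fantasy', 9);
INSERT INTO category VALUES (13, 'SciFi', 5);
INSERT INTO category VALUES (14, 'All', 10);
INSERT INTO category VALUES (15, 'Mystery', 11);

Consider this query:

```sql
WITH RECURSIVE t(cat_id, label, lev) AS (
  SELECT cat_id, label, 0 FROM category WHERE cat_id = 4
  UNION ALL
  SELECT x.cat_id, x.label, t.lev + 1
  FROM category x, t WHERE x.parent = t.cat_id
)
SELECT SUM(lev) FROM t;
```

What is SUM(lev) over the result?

20

Base: cat_id=4 (Music) at lev 0.
Iteration 1: rows with parent in {4} -> Fiction (id 5, lev 1), Books (id 6, lev 1).
Iteration 2: rows with parent in {5,6} -> Card (id 7, lev 2), SciFi (id 13, lev 2).
Iteration 3: rows with parent in {7,13} -> Drama (id 9, lev 3), Rock (id 10, lev 3).
Iteration 4: rows with parent in {9,10} -> Fantasy (id 12, lev 4), All (id 14, lev 4).
Iteration 5: no rows with parent in {12,14}; recursion stops.
SUM(lev) = 0 + 1 + 1 + 2 + 2 + 3 + 3 + 4 + 4 = 20.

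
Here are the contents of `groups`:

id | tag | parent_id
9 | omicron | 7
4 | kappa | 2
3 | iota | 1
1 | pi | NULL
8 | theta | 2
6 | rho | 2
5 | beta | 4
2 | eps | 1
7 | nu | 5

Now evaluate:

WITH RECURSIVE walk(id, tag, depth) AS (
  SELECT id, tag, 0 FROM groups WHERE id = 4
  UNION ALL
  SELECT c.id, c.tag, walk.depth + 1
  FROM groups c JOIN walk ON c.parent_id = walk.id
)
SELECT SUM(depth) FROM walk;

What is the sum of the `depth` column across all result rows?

6

Base: id=4 (kappa) at depth 0.
Iteration 1: rows with parent_id in {4} -> beta (id 5, depth 1).
Iteration 2: rows with parent_id in {5} -> nu (id 7, depth 2).
Iteration 3: rows with parent_id in {7} -> omicron (id 9, depth 3).
Iteration 4: no rows with parent_id in {9}; recursion stops.
SUM(depth) = 0 + 1 + 2 + 3 = 6.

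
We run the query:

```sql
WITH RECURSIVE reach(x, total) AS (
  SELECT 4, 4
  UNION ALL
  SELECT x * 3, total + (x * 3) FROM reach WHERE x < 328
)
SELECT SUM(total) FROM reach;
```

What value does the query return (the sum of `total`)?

2172

Base: x=4, total=4.
Iteration 1: 4 < 328 holds -> x = 4 * 3 = 12, total = 4 + 12 = 16.
Iteration 2: 12 < 328 holds -> x = 12 * 3 = 36, total = 16 + 36 = 52.
Iteration 3: 36 < 328 holds -> x = 36 * 3 = 108, total = 52 + 108 = 160.
Iteration 4: 108 < 328 holds -> x = 108 * 3 = 324, total = 160 + 324 = 484.
Iteration 5: 324 < 328 holds -> x = 324 * 3 = 972, total = 484 + 972 = 1456.
Iteration 6: 972 < 328 fails; recursion stops.
SUM(total) = 4 + 16 + 52 + 160 + 484 + 1456 = 2172.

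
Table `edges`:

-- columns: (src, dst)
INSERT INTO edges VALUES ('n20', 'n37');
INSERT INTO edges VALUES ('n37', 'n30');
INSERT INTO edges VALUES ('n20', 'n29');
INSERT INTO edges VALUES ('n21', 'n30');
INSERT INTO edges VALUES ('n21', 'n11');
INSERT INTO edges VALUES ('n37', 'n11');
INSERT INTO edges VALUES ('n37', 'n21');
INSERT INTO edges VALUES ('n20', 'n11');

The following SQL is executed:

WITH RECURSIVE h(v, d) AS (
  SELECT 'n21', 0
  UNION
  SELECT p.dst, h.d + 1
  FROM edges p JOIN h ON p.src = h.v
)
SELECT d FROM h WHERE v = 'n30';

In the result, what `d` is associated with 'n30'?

Base: (n21, d=0).
Iteration 1: edges from {n21} -> (n11, d=1), (n30, d=1).
Iteration 2: no outgoing edges from {n11,n30}; recursion stops.

1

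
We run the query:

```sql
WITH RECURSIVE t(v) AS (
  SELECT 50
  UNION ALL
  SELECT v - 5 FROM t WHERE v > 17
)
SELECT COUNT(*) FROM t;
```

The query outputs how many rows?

8

Base: v=50.
Iteration 1: 50 > 17 holds -> v = 50 - 5 = 45.
Iteration 2: 45 > 17 holds -> v = 45 - 5 = 40.
Iteration 3: 40 > 17 holds -> v = 40 - 5 = 35.
Iteration 4: 35 > 17 holds -> v = 35 - 5 = 30.
Iteration 5: 30 > 17 holds -> v = 30 - 5 = 25.
Iteration 6: 25 > 17 holds -> v = 25 - 5 = 20.
Iteration 7: 20 > 17 holds -> v = 20 - 5 = 15.
Iteration 8: 15 > 17 fails; recursion stops.
Total rows emitted: 8.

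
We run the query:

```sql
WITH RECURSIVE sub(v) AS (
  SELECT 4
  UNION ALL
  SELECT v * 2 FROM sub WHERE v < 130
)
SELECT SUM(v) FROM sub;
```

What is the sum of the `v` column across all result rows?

Base: v=4.
Iteration 1: 4 < 130 holds -> v = 4 * 2 = 8.
Iteration 2: 8 < 130 holds -> v = 8 * 2 = 16.
Iteration 3: 16 < 130 holds -> v = 16 * 2 = 32.
Iteration 4: 32 < 130 holds -> v = 32 * 2 = 64.
Iteration 5: 64 < 130 holds -> v = 64 * 2 = 128.
Iteration 6: 128 < 130 holds -> v = 128 * 2 = 256.
Iteration 7: 256 < 130 fails; recursion stops.
SUM(v) = 4 + 8 + 16 + 32 + 64 + 128 + 256 = 508.

508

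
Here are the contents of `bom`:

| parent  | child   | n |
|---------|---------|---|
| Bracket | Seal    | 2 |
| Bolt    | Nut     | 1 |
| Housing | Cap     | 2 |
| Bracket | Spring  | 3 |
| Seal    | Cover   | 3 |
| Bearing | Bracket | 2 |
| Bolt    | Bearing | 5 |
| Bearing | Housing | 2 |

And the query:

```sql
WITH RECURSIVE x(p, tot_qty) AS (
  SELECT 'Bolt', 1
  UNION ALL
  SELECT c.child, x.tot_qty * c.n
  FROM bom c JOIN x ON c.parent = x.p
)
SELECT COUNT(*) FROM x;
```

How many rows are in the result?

9

Base: (Bolt, tot_qty=1).
Iteration 1: components of {Bolt} -> Bearing = 1*5 = 5, Nut = 1*1 = 1.
Iteration 2: components of {Bearing,Nut} -> Bracket = 5*2 = 10, Housing = 5*2 = 10.
Iteration 3: components of {Bracket,Housing} -> Cap = 10*2 = 20, Seal = 10*2 = 20, Spring = 10*3 = 30.
Iteration 4: components of {Cap,Seal,Spring} -> Cover = 20*3 = 60.
Iteration 5: no further components; recursion stops.
Total rows emitted: 9.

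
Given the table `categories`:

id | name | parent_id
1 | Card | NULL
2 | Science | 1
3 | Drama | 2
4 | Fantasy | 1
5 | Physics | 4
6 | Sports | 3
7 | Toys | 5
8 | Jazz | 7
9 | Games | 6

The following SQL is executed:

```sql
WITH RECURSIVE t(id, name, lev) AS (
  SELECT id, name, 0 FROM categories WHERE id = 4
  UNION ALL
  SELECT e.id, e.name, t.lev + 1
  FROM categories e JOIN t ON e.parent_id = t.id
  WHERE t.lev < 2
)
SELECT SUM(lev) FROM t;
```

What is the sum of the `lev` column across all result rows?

Base: id=4 (Fantasy) at lev 0.
Iteration 1: rows with parent_id in {4} -> Physics (id 5, lev 1).
Iteration 2: rows with parent_id in {5} -> Toys (id 7, lev 2).
Iteration 3: lev < 2 fails for all current rows; recursion stops.
SUM(lev) = 0 + 1 + 2 = 3.

3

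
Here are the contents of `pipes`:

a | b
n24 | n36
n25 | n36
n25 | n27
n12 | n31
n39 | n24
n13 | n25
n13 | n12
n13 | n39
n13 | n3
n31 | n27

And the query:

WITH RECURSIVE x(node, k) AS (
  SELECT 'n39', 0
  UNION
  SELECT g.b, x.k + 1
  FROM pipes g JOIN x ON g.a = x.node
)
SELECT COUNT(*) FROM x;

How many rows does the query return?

3

Base: (n39, k=0).
Iteration 1: edges from {n39} -> (n24, k=1).
Iteration 2: edges from {n24} -> (n36, k=2).
Iteration 3: no outgoing edges from {n36}; recursion stops.
Total rows emitted: 3.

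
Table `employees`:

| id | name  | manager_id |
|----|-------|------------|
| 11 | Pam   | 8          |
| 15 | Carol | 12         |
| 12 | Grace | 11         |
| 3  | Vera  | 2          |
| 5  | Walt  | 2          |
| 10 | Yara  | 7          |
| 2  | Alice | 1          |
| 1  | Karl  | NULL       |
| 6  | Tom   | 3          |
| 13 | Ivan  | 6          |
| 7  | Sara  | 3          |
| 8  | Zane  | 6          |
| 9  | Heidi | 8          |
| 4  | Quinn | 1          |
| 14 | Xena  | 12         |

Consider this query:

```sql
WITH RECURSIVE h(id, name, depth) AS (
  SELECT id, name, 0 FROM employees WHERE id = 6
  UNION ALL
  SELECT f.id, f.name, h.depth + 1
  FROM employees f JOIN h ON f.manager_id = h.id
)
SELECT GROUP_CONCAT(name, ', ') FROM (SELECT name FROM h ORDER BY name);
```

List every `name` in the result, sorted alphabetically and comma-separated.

Base: id=6 (Tom) at depth 0.
Iteration 1: rows with manager_id in {6} -> Zane (id 8, depth 1), Ivan (id 13, depth 1).
Iteration 2: rows with manager_id in {8,13} -> Heidi (id 9, depth 2), Pam (id 11, depth 2).
Iteration 3: rows with manager_id in {9,11} -> Grace (id 12, depth 3).
Iteration 4: rows with manager_id in {12} -> Xena (id 14, depth 4), Carol (id 15, depth 4).
Iteration 5: no rows with manager_id in {14,15}; recursion stops.

Carol, Grace, Heidi, Ivan, Pam, Tom, Xena, Zane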